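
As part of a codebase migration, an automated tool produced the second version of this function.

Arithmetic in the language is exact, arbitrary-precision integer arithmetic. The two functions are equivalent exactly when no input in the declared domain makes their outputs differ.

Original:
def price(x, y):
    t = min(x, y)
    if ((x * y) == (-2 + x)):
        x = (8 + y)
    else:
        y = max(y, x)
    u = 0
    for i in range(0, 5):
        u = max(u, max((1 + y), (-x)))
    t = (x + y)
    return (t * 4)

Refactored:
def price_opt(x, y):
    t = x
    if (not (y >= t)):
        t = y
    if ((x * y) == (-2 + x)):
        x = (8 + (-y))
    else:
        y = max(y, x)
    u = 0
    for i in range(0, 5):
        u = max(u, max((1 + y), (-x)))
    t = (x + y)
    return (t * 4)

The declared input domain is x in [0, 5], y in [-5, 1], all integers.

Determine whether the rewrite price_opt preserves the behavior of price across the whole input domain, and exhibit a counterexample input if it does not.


Run the pair on x=1, y=-1.
price: t=-1, then ((x * y) == (-2 + x)) is true, then x=7, then u=0, then (i=0), then u=0, then (i=1), then u=0, then (i=2), then u=0, then (i=3), then u=0, then (i=4), then u=0, then t=6, then returns 24
price_opt: t=1, then (not (y >= t)) is true, then t=-1, then ((x * y) == (-2 + x)) is true, then x=9, then u=0, then (i=0), then u=0, then (i=1), then u=0, then (i=2), then u=0, then (i=3), then u=0, then (i=4), then u=0, then t=8, then returns 32
24 vs 32 — the two versions disagree here.
verdict: not equivalent; witness: x=1, y=-1


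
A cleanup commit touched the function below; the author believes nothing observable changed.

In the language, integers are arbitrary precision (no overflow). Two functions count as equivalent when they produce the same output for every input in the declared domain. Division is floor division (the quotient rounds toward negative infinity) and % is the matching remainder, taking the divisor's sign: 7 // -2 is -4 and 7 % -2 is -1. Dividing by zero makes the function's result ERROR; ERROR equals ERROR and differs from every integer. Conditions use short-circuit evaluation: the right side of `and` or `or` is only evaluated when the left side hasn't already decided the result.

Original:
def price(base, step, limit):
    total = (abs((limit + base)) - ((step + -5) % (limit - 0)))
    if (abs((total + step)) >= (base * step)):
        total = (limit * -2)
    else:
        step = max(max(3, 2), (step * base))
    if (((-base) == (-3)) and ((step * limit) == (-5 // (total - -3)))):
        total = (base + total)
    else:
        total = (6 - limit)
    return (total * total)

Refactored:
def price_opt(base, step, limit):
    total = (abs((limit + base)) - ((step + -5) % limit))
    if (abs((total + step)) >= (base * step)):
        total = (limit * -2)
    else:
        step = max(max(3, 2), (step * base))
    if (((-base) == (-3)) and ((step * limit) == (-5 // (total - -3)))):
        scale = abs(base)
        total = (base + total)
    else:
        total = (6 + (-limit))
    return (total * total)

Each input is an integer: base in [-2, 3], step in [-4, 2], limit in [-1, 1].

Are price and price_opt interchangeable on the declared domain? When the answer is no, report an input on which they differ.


Comparing the listings, the differences include: min/max/abs usage differs; statement counts differ; local variable names differ; arithmetic usage differs; constant usage differs.
Spot check at base=-2, step=-2, limit=-1 — price: total = 3; (abs((total + step)) >= (base * step)) -> false; step = 4; (((-base) == (-3)) and ((step * limit) == (-5 // (total - -3)))) -> false; total = 7; return 49. price_opt: total = 3; (abs((total + step)) >= (base * step)) -> false; step = 4; (((-base) == (-3)) and ((step * limit) == (-5 // (total - -3)))) -> false; total = 7; return 49. Both give 49.
Checked all 126 inputs in the declared domain: the outputs agree on every one.
verdict: equivalent


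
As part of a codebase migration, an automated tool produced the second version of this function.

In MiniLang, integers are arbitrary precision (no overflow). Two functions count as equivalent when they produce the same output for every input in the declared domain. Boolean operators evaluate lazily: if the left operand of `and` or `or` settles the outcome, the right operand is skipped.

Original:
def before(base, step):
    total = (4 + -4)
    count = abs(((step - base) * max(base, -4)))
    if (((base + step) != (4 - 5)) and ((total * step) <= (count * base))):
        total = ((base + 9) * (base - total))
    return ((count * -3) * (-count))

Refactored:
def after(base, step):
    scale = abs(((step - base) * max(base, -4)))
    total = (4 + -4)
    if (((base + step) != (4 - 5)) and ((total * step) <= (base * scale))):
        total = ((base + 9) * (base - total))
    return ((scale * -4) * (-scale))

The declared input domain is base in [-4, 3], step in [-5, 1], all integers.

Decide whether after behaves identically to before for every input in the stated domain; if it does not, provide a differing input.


Not equivalent: base=-4, step=-5 separates them (48 vs 64).
before: total = 0; count = 4; (((base + step) != (4 - 5)) and ((total * step) <= (count * base))) -> false; return 48
after: scale = 4; total = 0; (((base + step) != (4 - 5)) and ((total * step) <= (base * scale))) -> false; return 64
verdict: not equivalent; witness: base=-4, step=-5


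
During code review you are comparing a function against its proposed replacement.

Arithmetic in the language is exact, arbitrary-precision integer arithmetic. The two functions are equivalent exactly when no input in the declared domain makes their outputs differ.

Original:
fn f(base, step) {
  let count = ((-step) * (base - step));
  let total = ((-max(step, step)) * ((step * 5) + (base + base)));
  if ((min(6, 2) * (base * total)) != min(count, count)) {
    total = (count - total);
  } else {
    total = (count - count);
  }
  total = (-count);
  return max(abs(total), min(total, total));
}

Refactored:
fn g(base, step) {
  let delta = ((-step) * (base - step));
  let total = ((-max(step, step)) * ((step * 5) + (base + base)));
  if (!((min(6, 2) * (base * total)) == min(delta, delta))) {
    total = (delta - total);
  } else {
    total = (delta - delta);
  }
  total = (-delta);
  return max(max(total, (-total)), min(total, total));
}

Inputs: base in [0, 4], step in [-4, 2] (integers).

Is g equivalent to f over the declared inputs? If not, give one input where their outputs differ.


Comparing the listings, the differences include: comparison usage differs; and min/max/abs usage differs; and boolean connective usage differs; and local variable names differ.
Tracing base=3, step=-3: f: count=18, then total=-27, then ((min(6, 2) * (base * total)) != min(count, count)) is true, then total=45, then total=-18, then returns 18 | g: delta=18, then total=-27, then (!((min(6, 2) * (base * total)) == min(delta, delta))) is true, then total=45, then total=-18, then returns 18 — matching result 18.
Every one of the 35 inputs gives matching results.
verdict: equivalent


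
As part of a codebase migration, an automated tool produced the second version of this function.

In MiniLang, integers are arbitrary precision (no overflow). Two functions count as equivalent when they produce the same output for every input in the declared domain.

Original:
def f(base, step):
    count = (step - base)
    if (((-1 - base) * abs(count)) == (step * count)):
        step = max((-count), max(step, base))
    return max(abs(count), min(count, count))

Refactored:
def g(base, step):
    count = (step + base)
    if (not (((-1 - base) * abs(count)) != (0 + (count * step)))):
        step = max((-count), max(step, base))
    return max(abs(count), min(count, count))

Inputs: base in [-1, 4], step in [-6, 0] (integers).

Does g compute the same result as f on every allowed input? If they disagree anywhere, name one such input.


Run the pair on base=-1, step=-6.
f: count=-5, then (((-1 - base) * abs(count)) == (step * count)) is false, then returns 5
g: count=-7, then (not (((-1 - base) * abs(count)) != (0 + (count * step)))) is false, then returns 7
5 against 7: the behavior changed.
verdict: not equivalent; witness: base=-1, step=-6


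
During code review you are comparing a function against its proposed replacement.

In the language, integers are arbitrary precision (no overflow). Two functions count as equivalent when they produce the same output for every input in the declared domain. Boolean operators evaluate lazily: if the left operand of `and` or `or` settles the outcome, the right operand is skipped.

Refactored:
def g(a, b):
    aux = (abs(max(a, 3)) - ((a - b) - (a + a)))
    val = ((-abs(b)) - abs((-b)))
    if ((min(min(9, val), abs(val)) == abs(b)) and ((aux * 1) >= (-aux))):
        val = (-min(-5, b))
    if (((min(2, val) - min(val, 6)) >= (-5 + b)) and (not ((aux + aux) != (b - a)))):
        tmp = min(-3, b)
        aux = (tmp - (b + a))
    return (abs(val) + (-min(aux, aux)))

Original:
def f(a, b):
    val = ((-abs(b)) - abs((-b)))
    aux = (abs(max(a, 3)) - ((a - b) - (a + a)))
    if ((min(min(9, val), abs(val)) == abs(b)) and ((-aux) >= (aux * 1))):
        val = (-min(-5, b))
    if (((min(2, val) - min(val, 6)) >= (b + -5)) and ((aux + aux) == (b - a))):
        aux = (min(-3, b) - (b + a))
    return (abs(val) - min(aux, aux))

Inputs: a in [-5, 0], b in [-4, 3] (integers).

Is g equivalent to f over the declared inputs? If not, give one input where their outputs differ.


Run the pair on a=-5, b=0.
f: val = 0; aux = -2; ((min(min(9, val), abs(val)) == abs(b)) and ((-aux) >= (aux * 1))) -> true; val = 5; (((min(2, val) - min(val, 6)) >= (b + -5)) and ((aux + aux) == (b - a))) -> false; return 7
g: aux = -2; val = 0; ((min(min(9, val), abs(val)) == abs(b)) and ((aux * 1) >= (-aux))) -> false; (((min(2, val) - min(val, 6)) >= (-5 + b)) and (not ((aux + aux) != (b - a)))) -> false; return 2
7 != 2, so the rewrite changes behavior.
verdict: not equivalent; witness: a=-5, b=0


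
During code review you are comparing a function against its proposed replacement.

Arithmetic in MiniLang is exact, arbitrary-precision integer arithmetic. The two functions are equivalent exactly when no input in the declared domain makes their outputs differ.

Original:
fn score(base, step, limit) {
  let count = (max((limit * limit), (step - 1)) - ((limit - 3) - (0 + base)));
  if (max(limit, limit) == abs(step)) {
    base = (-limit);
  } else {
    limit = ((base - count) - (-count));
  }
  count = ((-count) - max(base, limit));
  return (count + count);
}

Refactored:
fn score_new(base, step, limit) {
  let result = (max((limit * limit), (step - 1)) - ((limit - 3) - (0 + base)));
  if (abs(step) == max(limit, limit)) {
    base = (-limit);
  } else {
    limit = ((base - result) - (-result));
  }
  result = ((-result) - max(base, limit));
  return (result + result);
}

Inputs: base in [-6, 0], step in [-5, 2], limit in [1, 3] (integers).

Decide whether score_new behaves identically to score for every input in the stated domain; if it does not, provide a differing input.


Although local variable names differ, 168/168 inputs agree.
verdict: equivalent


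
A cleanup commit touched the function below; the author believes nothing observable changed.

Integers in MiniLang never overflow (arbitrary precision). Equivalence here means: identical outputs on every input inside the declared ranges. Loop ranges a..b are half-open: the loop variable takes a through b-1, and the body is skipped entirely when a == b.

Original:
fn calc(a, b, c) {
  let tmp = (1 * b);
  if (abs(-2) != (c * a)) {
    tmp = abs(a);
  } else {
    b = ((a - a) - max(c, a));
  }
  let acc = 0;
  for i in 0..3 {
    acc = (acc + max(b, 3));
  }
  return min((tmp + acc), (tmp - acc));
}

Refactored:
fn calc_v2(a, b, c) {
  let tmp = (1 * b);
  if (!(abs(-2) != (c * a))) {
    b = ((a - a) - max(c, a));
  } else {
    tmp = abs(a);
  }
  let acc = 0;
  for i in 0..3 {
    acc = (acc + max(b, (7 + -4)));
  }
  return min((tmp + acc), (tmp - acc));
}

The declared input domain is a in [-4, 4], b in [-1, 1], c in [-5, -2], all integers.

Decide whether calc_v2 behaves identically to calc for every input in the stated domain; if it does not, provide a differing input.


The two are interchangeable: boolean connective usage differs; also constant usage differs; also arithmetic usage differs, and every declared input agrees.
Spot check at a=-4, b=-1, c=-4 — calc: tmp := -1 | (abs(-2) != (c * a)): true | tmp := 4 | acc := 0 | iter i=0: | acc := 3 | iter i=1: | acc := 6 | iter i=2: | acc := 9 | result -5. calc_v2: tmp := -1 | (!(abs(-2) != (c * a))): false | tmp := 4 | acc := 0 | iter i=0: | acc := 3 | iter i=1: | acc := 6 | iter i=2: | acc := 9 | result -5. Both give -5.
Checked all 108 inputs in the declared domain: the outputs agree on every one.
verdict: equivalent


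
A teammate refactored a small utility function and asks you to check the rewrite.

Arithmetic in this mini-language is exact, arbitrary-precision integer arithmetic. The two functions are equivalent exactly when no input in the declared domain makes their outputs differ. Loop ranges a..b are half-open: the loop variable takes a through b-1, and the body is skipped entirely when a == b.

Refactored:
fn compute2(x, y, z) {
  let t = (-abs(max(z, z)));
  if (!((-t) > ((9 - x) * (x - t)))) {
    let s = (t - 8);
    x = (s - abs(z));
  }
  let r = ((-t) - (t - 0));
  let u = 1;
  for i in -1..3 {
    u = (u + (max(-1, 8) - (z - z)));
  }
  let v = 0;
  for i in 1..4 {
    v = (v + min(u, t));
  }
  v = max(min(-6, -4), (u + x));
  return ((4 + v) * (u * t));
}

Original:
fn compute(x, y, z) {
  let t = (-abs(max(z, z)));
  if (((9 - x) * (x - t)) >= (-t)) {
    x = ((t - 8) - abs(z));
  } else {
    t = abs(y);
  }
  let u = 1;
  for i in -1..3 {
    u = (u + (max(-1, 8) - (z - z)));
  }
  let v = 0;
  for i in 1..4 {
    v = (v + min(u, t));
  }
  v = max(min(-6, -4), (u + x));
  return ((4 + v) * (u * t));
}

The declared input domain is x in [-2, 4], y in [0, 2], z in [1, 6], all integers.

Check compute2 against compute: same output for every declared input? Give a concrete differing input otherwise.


The rewrite breaks on x=-2, y=0, z=1, where the results are 0 and -1155.
compute: t becomes -1; next (((9 - x) * (x - t)) >= (-t)) evaluates to false; next t becomes 0; next u becomes 1; next at i=-1:; next u becomes 9; next at i=0:; next u becomes 17; next at i=1:; next u becomes 25; next at i=2:; next u becomes 33; next v becomes 0; next at i=1:; next v becomes 0; next at i=2:; next v becomes 0; next at i=3:; next v becomes 0; next v becomes 31; next final value 0
compute2: t becomes -1; next (!((-t) > ((9 - x) * (x - t)))) evaluates to false; next r becomes 2; next u becomes 1; next at i=-1:; next u becomes 9; next at i=0:; next u becomes 17; next at i=1:; next u becomes 25; next at i=2:; next u becomes 33; next v becomes 0; next at i=1:; next v becomes -1; next at i=2:; next v becomes -2; next at i=3:; next v becomes -3; next v becomes 31; next final value -1155
verdict: not equivalent; witness: x=-2, y=0, z=1


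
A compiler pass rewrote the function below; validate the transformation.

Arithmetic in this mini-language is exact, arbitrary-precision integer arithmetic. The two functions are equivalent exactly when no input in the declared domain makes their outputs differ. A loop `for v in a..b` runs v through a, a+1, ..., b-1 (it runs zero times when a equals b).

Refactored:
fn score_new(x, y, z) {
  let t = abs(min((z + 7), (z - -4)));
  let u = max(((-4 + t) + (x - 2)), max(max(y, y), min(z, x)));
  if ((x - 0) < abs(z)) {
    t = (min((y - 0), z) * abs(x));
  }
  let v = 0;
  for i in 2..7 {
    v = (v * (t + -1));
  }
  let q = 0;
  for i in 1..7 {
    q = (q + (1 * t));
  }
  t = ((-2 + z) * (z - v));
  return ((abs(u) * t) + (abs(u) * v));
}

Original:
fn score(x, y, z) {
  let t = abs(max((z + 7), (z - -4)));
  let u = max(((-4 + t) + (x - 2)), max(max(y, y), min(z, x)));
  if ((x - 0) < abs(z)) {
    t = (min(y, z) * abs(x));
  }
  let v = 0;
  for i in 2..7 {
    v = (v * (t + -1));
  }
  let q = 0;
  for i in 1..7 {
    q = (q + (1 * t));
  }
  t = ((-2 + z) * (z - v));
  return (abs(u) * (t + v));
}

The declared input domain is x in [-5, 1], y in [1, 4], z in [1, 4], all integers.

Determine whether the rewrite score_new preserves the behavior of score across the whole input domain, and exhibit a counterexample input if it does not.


Try x=-3, y=1, z=4.
score: t=11, then u=2, then ((x - 0) < abs(z)) is true, then t=3, then v=0, then (i=2), then v=0, then (i=3), then v=0, then (i=4), then v=0, then (i=5), then v=0, then (i=6), then v=0, then q=0, then (i=1), then q=3, then (i=2), then q=6, then (i=3), then q=9, then (i=4), then q=12, then (i=5), then q=15, then (i=6), then q=18, then t=8, then returns 16
score_new: t=8, then u=1, then ((x - 0) < abs(z)) is true, then t=3, then v=0, then (i=2), then v=0, then (i=3), then v=0, then (i=4), then v=0, then (i=5), then v=0, then (i=6), then v=0, then q=0, then (i=1), then q=3, then (i=2), then q=6, then (i=3), then q=9, then (i=4), then q=12, then (i=5), then q=15, then (i=6), then q=18, then t=8, then returns 8
16 vs 8 — the two versions disagree here.
verdict: not equivalent; witness: x=-3, y=1, z=4


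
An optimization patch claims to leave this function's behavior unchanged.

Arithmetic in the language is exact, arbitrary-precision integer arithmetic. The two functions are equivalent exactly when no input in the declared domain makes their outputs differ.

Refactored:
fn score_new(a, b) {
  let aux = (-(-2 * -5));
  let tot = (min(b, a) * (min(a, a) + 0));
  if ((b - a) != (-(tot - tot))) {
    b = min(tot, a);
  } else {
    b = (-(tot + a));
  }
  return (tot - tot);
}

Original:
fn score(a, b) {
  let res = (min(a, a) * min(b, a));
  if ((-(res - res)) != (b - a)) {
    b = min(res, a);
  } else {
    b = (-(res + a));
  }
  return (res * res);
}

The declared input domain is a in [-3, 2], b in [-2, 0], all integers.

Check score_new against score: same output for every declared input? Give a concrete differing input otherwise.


At a=-3, b=-2: score gives 81, score_new gives 0.
verdict: not equivalent; witness: a=-3, b=-2


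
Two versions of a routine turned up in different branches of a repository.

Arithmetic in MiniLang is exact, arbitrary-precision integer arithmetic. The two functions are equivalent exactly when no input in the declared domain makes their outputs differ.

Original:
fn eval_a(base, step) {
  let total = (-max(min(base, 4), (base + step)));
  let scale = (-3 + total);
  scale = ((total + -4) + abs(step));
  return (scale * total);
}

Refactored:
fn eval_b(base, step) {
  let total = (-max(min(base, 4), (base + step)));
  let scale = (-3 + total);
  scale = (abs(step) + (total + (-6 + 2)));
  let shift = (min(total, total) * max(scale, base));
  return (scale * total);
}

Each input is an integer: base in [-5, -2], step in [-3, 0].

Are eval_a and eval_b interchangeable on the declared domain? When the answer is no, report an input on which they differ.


Equivalent — the differences include statement counts differ; also constant usage differs; also local variable names differ; also min/max/abs usage differs; also arithmetic usage differs, yet no declared input distinguishes the two.
Tracing base=-4, step=-1: eval_a: total := 4 | scale := 1 | scale := 1 | result 4 | eval_b: total := 4 | scale := 1 | scale := 1 | shift := 4 | result 4 — matching result 4.
Across all 16 domain points the two functions coincide.
verdict: equivalent


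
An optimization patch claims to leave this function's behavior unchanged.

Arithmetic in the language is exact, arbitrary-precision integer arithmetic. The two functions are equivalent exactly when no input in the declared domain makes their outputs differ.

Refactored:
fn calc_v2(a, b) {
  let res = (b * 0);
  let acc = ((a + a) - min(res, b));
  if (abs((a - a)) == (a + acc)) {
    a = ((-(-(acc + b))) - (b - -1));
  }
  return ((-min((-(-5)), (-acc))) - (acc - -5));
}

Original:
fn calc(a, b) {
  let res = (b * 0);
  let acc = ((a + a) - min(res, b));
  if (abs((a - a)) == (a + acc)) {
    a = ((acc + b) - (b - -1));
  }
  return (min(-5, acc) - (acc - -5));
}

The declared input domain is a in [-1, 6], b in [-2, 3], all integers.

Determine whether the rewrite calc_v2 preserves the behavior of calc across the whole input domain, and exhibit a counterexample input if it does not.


Input a=-1, b=-2: -10 from calc versus -5 from calc_v2.
verdict: not equivalent; witness: a=-1, b=-2


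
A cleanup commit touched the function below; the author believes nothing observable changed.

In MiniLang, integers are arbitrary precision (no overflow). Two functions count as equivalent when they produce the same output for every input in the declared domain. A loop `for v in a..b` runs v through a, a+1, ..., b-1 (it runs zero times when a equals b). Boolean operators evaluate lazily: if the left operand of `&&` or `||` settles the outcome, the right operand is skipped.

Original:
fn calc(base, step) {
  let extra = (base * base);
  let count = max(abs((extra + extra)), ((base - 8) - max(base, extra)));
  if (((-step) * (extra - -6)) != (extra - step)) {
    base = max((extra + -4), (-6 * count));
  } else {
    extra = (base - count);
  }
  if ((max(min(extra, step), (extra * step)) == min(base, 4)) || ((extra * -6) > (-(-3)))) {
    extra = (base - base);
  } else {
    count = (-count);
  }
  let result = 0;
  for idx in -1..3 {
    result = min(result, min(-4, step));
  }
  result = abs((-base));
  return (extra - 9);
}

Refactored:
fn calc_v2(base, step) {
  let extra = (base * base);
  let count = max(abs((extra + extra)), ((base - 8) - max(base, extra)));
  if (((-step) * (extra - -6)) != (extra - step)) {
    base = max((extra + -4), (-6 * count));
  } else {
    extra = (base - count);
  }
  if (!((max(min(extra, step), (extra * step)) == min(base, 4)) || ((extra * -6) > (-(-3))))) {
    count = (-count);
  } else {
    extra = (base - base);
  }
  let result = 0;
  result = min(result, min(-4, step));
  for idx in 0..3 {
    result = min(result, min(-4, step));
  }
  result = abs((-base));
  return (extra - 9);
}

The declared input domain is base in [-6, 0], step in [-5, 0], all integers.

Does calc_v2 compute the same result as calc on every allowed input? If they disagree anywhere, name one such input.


This is a faithful refactor — statement counts differ; and boolean connective usage differs; and min/max/abs usage differs; and loop structure differs; and constant usage differs, but the computed results match everywhere.
As a probe, take base=-3, step=0: calc runs extra becomes 9; next count becomes 18; next (((-step) * (extra - -6)) != (extra - step)) evaluates to true; next base becomes 5; next ((max(min(extra, step), (extra * step)) == min(base, 4)) || ((extra * -6) > (-(-3)))) evaluates to false; next count becomes -18; next result becomes 0; next at idx=-1:; next result becomes -4; next at idx=0:; next result becomes -4; next at idx=1:; next result becomes -4; next at idx=2:; next result becomes -4; next result becomes 5; next final value 0; calc_v2 runs extra becomes 9; next count becomes 18; next (((-step) * (extra - -6)) != (extra - step)) evaluates to true; next base becomes 5; next (!((max(min(extra, step), (extra * step)) == min(base, 4)) || ((extra * -6) > (-(-3))))) evaluates to true; next count becomes -18; next result becomes 0; next result becomes -4; next at idx=0:; next result becomes -4; next at idx=1:; next result becomes -4; next at idx=2:; next result becomes -4; next result becomes 5; next final value 0; both end at 0.
Across all 42 domain points the two functions coincide.
verdict: equivalent


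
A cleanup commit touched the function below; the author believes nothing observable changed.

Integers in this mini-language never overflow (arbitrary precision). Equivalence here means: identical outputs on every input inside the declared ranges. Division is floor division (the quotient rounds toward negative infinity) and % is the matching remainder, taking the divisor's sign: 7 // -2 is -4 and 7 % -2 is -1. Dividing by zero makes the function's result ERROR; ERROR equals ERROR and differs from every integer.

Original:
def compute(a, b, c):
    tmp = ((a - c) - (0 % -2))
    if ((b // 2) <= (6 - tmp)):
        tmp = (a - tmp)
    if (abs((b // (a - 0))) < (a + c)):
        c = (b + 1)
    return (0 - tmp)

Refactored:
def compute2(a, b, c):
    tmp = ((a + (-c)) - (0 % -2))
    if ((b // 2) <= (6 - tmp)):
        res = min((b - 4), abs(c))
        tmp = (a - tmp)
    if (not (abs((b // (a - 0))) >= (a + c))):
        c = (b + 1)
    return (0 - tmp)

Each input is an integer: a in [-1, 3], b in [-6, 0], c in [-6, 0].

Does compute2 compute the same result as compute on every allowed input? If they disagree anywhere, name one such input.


This is a faithful refactor — constant usage differs; and comparison usage differs; and arithmetic usage differs; and boolean connective usage differs; and min/max/abs usage differs; and statement counts differ; and local variable names differ, but the computed results match everywhere.
As a probe, take a=-1, b=-6, c=-6: compute runs tmp = 5; ((b // 2) <= (6 - tmp)) -> true; tmp = -6; (abs((b // (a - 0))) < (a + c)) -> false; return 6; compute2 runs tmp = 5; ((b // 2) <= (6 - tmp)) -> true; res = -10; tmp = -6; (not (abs((b // (a - 0))) >= (a + c))) -> false; return 6; both end at 6.
Checked all 245 inputs in the declared domain: the outputs agree on every one.
verdict: equivalent


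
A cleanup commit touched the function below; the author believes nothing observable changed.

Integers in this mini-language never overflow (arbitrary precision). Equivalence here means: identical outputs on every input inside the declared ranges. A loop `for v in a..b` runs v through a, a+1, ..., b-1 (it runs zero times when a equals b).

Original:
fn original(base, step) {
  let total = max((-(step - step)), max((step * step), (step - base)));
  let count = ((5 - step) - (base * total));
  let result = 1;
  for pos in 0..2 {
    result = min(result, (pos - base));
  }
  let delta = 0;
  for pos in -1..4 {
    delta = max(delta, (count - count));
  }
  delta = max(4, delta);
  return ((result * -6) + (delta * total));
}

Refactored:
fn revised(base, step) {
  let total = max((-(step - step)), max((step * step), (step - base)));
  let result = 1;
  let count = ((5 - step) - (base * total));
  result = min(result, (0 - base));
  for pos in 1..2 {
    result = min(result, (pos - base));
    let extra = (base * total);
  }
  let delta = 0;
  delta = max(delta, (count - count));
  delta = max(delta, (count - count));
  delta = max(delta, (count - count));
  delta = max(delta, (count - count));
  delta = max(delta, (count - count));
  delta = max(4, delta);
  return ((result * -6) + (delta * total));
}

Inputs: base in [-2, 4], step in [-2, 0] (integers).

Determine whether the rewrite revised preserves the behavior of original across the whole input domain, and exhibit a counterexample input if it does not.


Side by side, the visible changes include: loop structure differs, plus constant usage differs, plus local variable names differ, plus min/max/abs usage differs, plus statement counts differ, plus arithmetic usage differs.
As a probe, take base=0, step=0: original runs total=0, then count=5, then result=1, then (pos=0), then result=0, then (pos=1), then result=0, then delta=0, then (pos=-1), then delta=0, then (pos=0), then delta=0, then (pos=1), then delta=0, then (pos=2), then delta=0, then (pos=3), then delta=0, then delta=4, then returns 0; revised runs total=0, then result=1, then count=5, then result=0, then (pos=1), then result=0, then extra=0, then delta=0, then delta=0, then delta=0, then delta=0, then delta=0, then delta=0, then delta=4, then returns 0; both end at 0.
Sweeping the whole domain (21 inputs) finds no disagreement.
verdict: equivalent


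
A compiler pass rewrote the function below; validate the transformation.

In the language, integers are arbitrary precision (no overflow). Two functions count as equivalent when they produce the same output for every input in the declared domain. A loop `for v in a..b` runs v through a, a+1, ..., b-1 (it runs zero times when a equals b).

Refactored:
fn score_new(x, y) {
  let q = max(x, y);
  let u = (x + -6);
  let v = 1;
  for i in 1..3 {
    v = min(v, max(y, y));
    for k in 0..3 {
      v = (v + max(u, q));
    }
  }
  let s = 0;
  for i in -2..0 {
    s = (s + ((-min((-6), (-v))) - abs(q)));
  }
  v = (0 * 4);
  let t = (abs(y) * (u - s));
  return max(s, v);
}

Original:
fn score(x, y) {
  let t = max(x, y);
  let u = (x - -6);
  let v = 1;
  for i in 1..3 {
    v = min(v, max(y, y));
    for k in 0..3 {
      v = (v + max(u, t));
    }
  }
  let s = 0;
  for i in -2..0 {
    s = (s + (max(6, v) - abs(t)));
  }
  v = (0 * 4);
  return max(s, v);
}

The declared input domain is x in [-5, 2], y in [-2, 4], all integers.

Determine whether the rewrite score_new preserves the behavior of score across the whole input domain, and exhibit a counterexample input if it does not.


Try x=-4, y=1.
score: t = 1; u = 2; v = 1; [i=1]; v = 1; [k=0]; v = 3; [k=1]; v = 5; [k=2]; v = 7; [i=2]; v = 1; [k=0]; v = 3; [k=1]; v = 5; [k=2]; v = 7; s = 0; [i=-2]; s = 6; [i=-1]; s = 12; v = 0; return 12
score_new: q = 1; u = -10; v = 1; [i=1]; v = 1; [k=0]; v = 2; [k=1]; v = 3; [k=2]; v = 4; [i=2]; v = 1; [k=0]; v = 2; [k=1]; v = 3; [k=2]; v = 4; s = 0; [i=-2]; s = 5; [i=-1]; s = 10; v = 0; t = -20; return 10
12 and 10 differ, so these are not the same function on this domain.
verdict: not equivalent; witness: x=-4, y=1


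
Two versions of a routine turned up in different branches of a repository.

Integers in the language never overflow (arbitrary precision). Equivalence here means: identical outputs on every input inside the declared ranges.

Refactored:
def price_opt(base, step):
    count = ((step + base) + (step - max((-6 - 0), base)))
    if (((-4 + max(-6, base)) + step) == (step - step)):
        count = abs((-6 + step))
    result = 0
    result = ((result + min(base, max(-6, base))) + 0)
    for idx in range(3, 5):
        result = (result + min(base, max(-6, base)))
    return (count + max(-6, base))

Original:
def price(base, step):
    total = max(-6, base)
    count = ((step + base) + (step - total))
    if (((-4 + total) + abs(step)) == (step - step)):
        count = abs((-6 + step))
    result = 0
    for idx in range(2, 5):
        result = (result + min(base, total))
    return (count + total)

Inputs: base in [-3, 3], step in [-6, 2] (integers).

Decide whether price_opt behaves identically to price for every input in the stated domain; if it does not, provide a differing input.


Run the pair on base=-2, step=-6.
price: total = -2; count = -12; (((-4 + total) + abs(step)) == (step - step)) -> true; count = 12; result = 0; [idx=2]; result = -2; [idx=3]; result = -4; [idx=4]; result = -6; return 10
price_opt: count = -12; (((-4 + max(-6, base)) + step) == (step - step)) -> false; result = 0; result = -2; [idx=3]; result = -4; [idx=4]; result = -6; return -14
10 vs -14 — the two versions disagree here.
verdict: not equivalent; witness: base=-2, step=-6


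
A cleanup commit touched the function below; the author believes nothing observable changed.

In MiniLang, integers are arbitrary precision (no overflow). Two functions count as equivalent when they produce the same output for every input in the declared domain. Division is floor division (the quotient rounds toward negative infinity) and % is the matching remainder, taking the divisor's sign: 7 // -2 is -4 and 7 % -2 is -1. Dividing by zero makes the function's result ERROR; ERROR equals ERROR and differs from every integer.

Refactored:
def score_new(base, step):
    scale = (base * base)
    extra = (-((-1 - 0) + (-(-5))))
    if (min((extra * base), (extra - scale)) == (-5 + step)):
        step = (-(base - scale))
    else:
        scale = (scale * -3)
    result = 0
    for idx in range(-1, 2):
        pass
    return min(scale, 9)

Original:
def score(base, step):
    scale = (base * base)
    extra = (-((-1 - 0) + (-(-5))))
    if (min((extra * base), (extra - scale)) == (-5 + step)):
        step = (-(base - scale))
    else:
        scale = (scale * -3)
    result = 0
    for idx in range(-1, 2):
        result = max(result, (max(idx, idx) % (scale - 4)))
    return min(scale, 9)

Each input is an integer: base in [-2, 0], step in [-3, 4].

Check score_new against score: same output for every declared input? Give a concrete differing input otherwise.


The rewrite breaks on base=-2, step=-3, where the results are ERROR and 4.
score: scale becomes 4; next extra becomes -4; next (min((extra * base), (extra - scale)) == (-5 + step)) evaluates to true; next step becomes 6; next result becomes 0; next at idx=-1:; next hits division by zero so the output is ERROR
score_new: scale becomes 4; next extra becomes -4; next (min((extra * base), (extra - scale)) == (-5 + step)) evaluates to true; next step becomes 6; next result becomes 0; next at idx=-1:; next at idx=0:; next at idx=1:; next final value 4
verdict: not equivalent; witness: base=-2, step=-3


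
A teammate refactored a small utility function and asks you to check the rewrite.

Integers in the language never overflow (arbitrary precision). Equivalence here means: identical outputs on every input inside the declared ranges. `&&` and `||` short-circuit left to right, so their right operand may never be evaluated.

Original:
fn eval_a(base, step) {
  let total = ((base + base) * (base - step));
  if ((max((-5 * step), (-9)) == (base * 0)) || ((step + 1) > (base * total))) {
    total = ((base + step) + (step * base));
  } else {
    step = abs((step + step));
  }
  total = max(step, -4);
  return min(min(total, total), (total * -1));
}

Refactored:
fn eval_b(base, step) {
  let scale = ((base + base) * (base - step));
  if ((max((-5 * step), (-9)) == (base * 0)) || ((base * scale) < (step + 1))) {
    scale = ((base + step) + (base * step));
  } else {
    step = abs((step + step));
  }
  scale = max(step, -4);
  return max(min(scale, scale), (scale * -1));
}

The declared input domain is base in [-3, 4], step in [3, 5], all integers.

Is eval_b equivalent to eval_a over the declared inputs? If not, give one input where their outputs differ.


The rewrite breaks on base=-3, step=3, where the results are -3 and 3.
eval_a: total := 36 | ((max((-5 * step), (-9)) == (base * 0)) || ((step + 1) > (base * total))): true | total := -9 | total := 3 | result -3
eval_b: scale := 36 | ((max((-5 * step), (-9)) == (base * 0)) || ((base * scale) < (step + 1))): true | scale := -9 | scale := 3 | result 3
verdict: not equivalent; witness: base=-3, step=3


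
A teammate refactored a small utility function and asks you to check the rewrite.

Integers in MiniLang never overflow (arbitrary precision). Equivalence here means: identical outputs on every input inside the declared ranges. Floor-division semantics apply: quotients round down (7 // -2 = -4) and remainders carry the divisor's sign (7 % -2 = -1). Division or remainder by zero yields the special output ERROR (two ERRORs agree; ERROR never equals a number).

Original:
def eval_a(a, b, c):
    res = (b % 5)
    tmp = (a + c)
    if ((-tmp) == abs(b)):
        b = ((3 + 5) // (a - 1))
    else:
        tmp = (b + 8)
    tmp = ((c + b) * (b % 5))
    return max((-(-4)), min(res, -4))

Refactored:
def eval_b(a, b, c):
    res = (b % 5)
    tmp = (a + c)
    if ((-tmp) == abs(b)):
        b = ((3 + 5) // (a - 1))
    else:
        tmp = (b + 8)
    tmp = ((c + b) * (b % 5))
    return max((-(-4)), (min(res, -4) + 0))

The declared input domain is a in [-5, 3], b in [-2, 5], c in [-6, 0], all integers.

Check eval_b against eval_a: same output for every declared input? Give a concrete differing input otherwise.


Reading the diff, among the changes: arithmetic usage differs; also constant usage differs.
As a probe, take a=-1, b=5, c=-6: eval_a runs res=0, then tmp=-7, then ((-tmp) == abs(b)) is false, then tmp=13, then tmp=0, then returns 4; eval_b runs res=0, then tmp=-7, then ((-tmp) == abs(b)) is false, then tmp=13, then tmp=0, then returns 4; both end at 4.
Checked all 504 inputs in the declared domain: the outputs agree on every one.
verdict: equivalent


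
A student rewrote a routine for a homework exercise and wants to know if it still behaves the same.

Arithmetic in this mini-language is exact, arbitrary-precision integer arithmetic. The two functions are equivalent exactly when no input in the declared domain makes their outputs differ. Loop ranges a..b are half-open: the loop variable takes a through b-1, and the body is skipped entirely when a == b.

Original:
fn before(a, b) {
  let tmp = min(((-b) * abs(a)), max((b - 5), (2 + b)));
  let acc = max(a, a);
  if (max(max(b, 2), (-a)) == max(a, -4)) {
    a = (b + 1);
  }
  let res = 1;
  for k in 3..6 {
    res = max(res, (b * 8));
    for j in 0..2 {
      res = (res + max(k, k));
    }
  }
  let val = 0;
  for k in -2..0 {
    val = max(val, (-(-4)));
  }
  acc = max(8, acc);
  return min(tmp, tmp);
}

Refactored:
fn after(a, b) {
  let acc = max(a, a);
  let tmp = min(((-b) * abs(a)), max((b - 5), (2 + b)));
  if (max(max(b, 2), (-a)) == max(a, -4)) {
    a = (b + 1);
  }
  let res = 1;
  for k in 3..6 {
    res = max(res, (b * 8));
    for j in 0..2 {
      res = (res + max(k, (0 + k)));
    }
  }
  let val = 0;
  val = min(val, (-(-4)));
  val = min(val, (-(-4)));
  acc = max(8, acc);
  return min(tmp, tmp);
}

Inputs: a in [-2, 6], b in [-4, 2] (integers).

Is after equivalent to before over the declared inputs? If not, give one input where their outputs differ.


Equivalent. The suspicious edit (`max(val, (-(-4)))` became `min(val, (-(-4)))`) never changes the result for any input inside the declared domain.
An exhaustive pass over the 63 declared inputs shows identical outputs.
As a probe, take a=2, b=-1: before runs tmp becomes 1; next acc becomes 2; next (max(max(b, 2), (-a)) == max(a, -4)) evaluates to true; next a becomes 0; next res becomes 1; next at k=3:; next res becomes 1; next at j=0:; next res becomes 4; next at j=1:; next res becomes 7; next at k=4:; next res becomes 7; next at j=0:; next res becomes 11; next at j=1:; next res becomes 15; next at k=5:; next res becomes 15; next at j=0:; next res becomes 20; next at j=1:; next res becomes 25; next val becomes 0; next at k=-2:; next val becomes 4; next at k=-1:; next val becomes 4; next acc becomes 8; next final value 1; after runs acc becomes 2; next tmp becomes 1; next (max(max(b, 2), (-a)) == max(a, -4)) evaluates to true; next a becomes 0; next res becomes 1; next at k=3:; next res becomes 1; next at j=0:; next res becomes 4; next at j=1:; next res becomes 7; next at k=4:; next res becomes 7; next at j=0:; next res becomes 11; next at j=1:; next res becomes 15; next at k=5:; next res becomes 15; next at j=0:; next res becomes 20; next at j=1:; next res becomes 25; next val becomes 0; next val becomes 0; next val becomes 0; next acc becomes 8; next final value 1; both end at 1.
verdict: equivalent


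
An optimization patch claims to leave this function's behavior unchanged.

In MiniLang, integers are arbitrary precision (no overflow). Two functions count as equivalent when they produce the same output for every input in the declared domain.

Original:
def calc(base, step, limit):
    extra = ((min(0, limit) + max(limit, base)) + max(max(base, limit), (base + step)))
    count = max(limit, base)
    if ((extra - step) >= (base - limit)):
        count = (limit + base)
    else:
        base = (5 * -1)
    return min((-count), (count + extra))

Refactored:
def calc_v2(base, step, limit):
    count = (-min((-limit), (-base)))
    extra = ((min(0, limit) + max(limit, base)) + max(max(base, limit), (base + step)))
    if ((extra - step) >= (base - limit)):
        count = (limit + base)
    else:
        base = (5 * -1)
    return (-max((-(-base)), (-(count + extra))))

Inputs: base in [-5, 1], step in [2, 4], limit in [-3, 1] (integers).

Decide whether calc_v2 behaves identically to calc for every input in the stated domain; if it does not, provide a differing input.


These are not equivalent — on base=-2, step=4, limit=1 the outputs split (1 vs 2).
calc: extra := 3 | count := 1 | ((extra - step) >= (base - limit)): true | count := -1 | result 1
calc_v2: count := 1 | extra := 3 | ((extra - step) >= (base - limit)): true | count := -1 | result 2
verdict: not equivalent; witness: base=-2, step=4, limit=1
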